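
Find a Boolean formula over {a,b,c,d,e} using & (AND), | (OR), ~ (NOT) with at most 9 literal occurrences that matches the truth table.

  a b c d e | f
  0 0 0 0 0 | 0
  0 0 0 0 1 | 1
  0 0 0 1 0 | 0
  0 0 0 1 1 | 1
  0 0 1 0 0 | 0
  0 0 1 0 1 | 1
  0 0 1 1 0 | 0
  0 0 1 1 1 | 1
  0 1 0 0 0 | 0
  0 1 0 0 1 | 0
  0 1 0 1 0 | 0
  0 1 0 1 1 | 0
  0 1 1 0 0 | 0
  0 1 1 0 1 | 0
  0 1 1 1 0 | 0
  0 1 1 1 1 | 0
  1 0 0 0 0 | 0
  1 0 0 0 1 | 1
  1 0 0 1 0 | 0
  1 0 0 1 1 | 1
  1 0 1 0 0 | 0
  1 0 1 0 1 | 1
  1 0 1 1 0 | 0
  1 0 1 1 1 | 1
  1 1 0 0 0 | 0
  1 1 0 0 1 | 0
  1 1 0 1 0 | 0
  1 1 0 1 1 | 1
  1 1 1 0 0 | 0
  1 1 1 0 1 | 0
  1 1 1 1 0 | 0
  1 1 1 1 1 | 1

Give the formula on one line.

  ~d = 11001100110011001100110011001100
  (~d | b) = 11001100111111111100110011111111
  (d & e) = 00010001000100010001000100010001
  (a & (d & e)) = 00000000000000000001000100010001
  ((~d | b) & (a & (d & e))) = 00000000000000000000000000010001
  ~b = 11111111000000001111111100000000
  (~b & e) = 01010101000000000101010100000000
  (((~d | b) & (a & (d & e))) | (~b & e)) = 01010101000000000101010100010001

(((~d | b) & (a & (d & e))) | (~b & e))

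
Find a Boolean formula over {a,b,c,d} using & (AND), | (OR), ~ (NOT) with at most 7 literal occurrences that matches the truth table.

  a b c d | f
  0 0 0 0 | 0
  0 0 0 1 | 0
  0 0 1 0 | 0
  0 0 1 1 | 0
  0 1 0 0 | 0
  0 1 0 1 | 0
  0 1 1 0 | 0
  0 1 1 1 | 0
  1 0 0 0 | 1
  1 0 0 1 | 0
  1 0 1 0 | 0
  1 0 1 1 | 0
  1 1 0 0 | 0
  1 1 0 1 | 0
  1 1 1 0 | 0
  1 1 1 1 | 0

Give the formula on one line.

  ~d = 1010101010101010
  (b | ~d) = 1010111110101111
  ~c = 1100110011001100
  (a & ~c) = 0000000011001100
  ~b = 1111000011110000
  (~b & ~c) = 1100000011000000
  ((a & ~c) & (~b & ~c)) = 0000000011000000
  ((b | ~d) & ((a & ~c) & (~b & ~c))) = 0000000010000000

((b | ~d) & ((a & ~c) & (~b & ~c)))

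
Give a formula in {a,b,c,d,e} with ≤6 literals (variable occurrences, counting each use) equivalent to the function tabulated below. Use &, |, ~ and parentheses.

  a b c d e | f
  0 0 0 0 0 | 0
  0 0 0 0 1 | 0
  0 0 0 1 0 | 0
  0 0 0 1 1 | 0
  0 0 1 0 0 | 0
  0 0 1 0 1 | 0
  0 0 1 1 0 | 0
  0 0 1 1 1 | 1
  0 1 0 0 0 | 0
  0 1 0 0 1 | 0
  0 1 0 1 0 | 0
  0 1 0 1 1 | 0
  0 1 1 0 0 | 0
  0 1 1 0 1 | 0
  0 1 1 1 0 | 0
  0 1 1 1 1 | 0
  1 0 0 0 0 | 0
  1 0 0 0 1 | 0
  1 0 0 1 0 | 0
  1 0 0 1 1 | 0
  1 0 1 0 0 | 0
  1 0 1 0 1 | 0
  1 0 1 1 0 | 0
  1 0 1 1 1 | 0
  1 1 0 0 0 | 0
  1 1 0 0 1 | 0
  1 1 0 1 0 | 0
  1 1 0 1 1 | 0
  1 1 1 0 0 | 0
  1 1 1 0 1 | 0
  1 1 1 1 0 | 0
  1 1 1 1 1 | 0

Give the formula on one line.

((((~a & c) & e) & (~b | a)) & d)

  ~a = 11111111111111110000000000000000
  (~a & c) = 00001111000011110000000000000000
  ((~a & c) & e) = 00000101000001010000000000000000
  ~b = 11111111000000001111111100000000
  (~b | a) = 11111111000000001111111111111111
  (((~a & c) & e) & (~b | a)) = 00000101000000000000000000000000
  ((((~a & c) & e) & (~b | a)) & d) = 00000001000000000000000000000000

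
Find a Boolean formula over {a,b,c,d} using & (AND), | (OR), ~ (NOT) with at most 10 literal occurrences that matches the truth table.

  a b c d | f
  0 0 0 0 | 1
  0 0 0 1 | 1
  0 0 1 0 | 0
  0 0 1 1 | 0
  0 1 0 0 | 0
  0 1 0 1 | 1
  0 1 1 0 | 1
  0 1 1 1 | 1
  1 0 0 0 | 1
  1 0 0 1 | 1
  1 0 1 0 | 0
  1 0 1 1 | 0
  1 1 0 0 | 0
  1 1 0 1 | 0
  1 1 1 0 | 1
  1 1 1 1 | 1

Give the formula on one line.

(((d & (~a | ((b | d) & c))) | (~b | c)) & (b | ~c))

  ~a = 1111111100000000
  (b | d) = 0101111101011111
  ((b | d) & c) = 0001001100010011
  (~a | ((b | d) & c)) = 1111111100010011
  (d & (~a | ((b | d) & c))) = 0101010100010001
  ~b = 1111000011110000
  (~b | c) = 1111001111110011
  ((d & (~a | ((b | d) & c))) | (~b | c)) = 1111011111110011
  ~c = 1100110011001100
  (b | ~c) = 1100111111001111
  (((d & (~a | ((b | d) & c))) | (~b | c)) & (b | ~c)) = 1100011111000011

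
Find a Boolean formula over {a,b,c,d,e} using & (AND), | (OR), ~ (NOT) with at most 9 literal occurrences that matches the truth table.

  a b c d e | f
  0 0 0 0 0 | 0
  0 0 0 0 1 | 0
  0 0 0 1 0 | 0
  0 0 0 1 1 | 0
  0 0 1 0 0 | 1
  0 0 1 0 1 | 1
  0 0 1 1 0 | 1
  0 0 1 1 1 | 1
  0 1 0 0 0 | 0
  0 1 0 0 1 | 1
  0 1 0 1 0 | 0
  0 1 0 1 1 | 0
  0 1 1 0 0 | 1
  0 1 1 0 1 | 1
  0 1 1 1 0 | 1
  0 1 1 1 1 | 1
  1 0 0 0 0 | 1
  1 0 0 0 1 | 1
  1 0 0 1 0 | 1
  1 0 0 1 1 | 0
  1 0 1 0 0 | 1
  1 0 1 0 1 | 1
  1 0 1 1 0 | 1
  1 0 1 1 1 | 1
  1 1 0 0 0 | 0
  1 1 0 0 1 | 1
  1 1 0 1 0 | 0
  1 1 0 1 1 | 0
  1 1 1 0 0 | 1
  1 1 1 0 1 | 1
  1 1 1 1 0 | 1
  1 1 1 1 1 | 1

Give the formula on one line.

((((a | b) | d) & (~d & e)) | (c | ((a & ~e) & ~b)))

  (a | b) = 00000000111111111111111111111111
  ((a | b) | d) = 00110011111111111111111111111111
  ~d = 11001100110011001100110011001100
  (~d & e) = 01000100010001000100010001000100
  (((a | b) | d) & (~d & e)) = 00000000010001000100010001000100
  ~e = 10101010101010101010101010101010
  (a & ~e) = 00000000000000001010101010101010
  ~b = 11111111000000001111111100000000
  ((a & ~e) & ~b) = 00000000000000001010101000000000
  (c | ((a & ~e) & ~b)) = 00001111000011111010111100001111
  ((((a | b) | d) & (~d & e)) | (c | ((a & ~e) & ~b))) = 00001111010011111110111101001111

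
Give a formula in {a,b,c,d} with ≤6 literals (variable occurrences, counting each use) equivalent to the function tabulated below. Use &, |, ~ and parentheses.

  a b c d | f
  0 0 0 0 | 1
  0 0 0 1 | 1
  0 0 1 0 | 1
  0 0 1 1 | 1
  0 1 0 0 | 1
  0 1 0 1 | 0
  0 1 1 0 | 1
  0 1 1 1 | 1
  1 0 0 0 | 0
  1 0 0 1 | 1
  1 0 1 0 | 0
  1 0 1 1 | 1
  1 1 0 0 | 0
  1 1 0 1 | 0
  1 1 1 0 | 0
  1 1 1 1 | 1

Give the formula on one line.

((~b | ((~d & b) | c)) & (~a | d))

  ~b = 1111000011110000
  ~d = 1010101010101010
  (~d & b) = 0000101000001010
  ((~d & b) | c) = 0011101100111011
  (~b | ((~d & b) | c)) = 1111101111111011
  ~a = 1111111100000000
  (~a | d) = 1111111101010101
  ((~b | ((~d & b) | c)) & (~a | d)) = 1111101101010001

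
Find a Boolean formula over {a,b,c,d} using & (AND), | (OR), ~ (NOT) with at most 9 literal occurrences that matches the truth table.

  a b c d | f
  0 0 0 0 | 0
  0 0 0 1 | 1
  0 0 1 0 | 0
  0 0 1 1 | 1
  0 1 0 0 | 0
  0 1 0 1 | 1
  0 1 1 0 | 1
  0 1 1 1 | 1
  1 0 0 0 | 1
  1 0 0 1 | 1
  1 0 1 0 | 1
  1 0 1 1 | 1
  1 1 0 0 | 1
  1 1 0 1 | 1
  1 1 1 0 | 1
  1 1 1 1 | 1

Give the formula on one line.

(((b & c) | (~d & (a | d))) | d)

  (b & c) = 0000001100000011
  ~d = 1010101010101010
  (a | d) = 0101010111111111
  (~d & (a | d)) = 0000000010101010
  ((b & c) | (~d & (a | d))) = 0000001110101011
  (((b & c) | (~d & (a | d))) | d) = 0101011111111111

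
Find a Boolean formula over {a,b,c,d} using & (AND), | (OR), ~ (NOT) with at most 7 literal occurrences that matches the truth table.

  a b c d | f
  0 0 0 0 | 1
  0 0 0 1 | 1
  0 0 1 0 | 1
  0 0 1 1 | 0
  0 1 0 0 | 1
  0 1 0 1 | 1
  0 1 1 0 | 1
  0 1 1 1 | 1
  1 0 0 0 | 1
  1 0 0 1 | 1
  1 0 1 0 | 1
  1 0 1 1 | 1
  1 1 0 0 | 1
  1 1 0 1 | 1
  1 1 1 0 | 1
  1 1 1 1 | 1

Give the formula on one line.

(((c & a) | ((a & ~b) | ~d)) | (b | ~c))

  (c & a) = 0000000000110011
  ~b = 1111000011110000
  (a & ~b) = 0000000011110000
  ~d = 1010101010101010
  ((a & ~b) | ~d) = 1010101011111010
  ((c & a) | ((a & ~b) | ~d)) = 1010101011111011
  ~c = 1100110011001100
  (b | ~c) = 1100111111001111
  (((c & a) | ((a & ~b) | ~d)) | (b | ~c)) = 1110111111111111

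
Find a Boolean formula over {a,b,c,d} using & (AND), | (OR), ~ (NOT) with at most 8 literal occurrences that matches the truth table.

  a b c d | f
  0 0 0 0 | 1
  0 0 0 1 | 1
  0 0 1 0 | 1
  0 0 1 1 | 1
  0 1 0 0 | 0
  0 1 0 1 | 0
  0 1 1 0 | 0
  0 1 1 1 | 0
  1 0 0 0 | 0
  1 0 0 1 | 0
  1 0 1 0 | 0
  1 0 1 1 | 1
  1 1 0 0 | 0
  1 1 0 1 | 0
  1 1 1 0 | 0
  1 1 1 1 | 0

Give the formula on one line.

(((d | (~a & ~d)) & (~d | (~a | (a & c)))) & ~b)

  ~a = 1111111100000000
  ~d = 1010101010101010
  (~a & ~d) = 1010101000000000
  (d | (~a & ~d)) = 1111111101010101
  (a & c) = 0000000000110011
  (~a | (a & c)) = 1111111100110011
  (~d | (~a | (a & c))) = 1111111110111011
  ((d | (~a & ~d)) & (~d | (~a | (a & c)))) = 1111111100010001
  ~b = 1111000011110000
  (((d | (~a & ~d)) & (~d | (~a | (a & c)))) & ~b) = 1111000000010000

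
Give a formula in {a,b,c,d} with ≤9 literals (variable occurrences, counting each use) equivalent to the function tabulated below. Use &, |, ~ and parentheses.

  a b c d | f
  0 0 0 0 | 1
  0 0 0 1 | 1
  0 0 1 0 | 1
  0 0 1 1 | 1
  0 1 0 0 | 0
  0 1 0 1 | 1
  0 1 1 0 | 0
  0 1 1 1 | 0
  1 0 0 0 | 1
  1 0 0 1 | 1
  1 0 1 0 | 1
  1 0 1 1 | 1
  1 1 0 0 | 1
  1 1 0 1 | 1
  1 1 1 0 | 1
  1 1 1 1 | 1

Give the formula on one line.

((a & (b | d)) | (((d & ~c) & b) | ~b))

  (b | d) = 0101111101011111
  (a & (b | d)) = 0000000001011111
  ~c = 1100110011001100
  (d & ~c) = 0100010001000100
  ((d & ~c) & b) = 0000010000000100
  ~b = 1111000011110000
  (((d & ~c) & b) | ~b) = 1111010011110100
  ((a & (b | d)) | (((d & ~c) & b) | ~b)) = 1111010011111111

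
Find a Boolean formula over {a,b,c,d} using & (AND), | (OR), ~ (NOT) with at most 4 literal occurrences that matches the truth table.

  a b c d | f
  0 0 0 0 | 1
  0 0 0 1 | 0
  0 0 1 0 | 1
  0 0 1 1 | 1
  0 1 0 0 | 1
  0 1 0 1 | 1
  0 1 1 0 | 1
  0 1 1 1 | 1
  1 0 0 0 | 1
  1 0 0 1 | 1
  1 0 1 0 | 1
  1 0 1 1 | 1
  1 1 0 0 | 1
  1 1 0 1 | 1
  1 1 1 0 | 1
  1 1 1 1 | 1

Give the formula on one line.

  ~d = 1010101010101010
  (c | ~d) = 1011101110111011
  (b | (c | ~d)) = 1011111110111111
  ((b | (c | ~d)) | a) = 1011111111111111

((b | (c | ~d)) | a)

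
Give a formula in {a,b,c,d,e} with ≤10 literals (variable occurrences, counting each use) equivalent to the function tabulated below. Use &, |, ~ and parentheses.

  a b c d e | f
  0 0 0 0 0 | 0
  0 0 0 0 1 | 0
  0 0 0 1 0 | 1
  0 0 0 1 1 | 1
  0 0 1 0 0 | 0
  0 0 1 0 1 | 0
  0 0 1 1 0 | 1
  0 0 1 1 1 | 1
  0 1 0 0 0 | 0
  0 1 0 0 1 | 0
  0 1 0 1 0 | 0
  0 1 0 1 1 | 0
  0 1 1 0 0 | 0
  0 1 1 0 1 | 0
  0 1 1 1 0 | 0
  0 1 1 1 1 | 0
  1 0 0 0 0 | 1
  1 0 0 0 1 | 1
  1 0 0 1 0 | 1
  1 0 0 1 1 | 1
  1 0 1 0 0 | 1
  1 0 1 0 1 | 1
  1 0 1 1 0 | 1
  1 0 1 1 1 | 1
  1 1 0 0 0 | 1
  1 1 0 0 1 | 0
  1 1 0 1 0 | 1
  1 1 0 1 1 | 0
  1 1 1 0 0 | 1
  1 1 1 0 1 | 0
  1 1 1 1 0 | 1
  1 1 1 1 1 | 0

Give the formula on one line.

((a | d) & ((((b | ~a) & a) & (b & ~e)) | ~b))

  (a | d) = 00110011001100111111111111111111
  ~a = 11111111111111110000000000000000
  (b | ~a) = 11111111111111110000000011111111
  ((b | ~a) & a) = 00000000000000000000000011111111
  ~e = 10101010101010101010101010101010
  (b & ~e) = 00000000101010100000000010101010
  (((b | ~a) & a) & (b & ~e)) = 00000000000000000000000010101010
  ~b = 11111111000000001111111100000000
  ((((b | ~a) & a) & (b & ~e)) | ~b) = 11111111000000001111111110101010
  ((a | d) & ((((b | ~a) & a) & (b & ~e)) | ~b)) = 00110011000000001111111110101010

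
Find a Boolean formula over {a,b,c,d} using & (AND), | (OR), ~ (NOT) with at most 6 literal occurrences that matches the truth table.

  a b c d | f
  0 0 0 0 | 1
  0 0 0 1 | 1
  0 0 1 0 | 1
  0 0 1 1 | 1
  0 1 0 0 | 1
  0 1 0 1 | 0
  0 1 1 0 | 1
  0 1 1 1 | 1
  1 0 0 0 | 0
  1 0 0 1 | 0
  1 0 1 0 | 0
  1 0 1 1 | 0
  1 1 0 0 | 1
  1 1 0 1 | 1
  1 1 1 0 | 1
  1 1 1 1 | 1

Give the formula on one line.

(((c | (~d | ~b)) | a) & (~a | b))

  ~d = 1010101010101010
  ~b = 1111000011110000
  (~d | ~b) = 1111101011111010
  (c | (~d | ~b)) = 1111101111111011
  ((c | (~d | ~b)) | a) = 1111101111111111
  ~a = 1111111100000000
  (~a | b) = 1111111100001111
  (((c | (~d | ~b)) | a) & (~a | b)) = 1111101100001111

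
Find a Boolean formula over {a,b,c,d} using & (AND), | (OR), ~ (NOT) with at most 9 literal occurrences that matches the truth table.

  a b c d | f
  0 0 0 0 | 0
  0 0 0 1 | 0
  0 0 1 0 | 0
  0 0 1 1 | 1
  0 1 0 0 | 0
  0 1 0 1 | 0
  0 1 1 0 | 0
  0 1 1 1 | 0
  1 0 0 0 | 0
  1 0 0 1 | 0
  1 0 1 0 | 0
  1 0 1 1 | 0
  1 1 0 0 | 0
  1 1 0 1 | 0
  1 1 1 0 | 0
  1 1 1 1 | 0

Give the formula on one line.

(((((c & a) | ~c) | (d & c)) & ((~a | ~c) & ~b)) & c)

  (c & a) = 0000000000110011
  ~c = 1100110011001100
  ((c & a) | ~c) = 1100110011111111
  (d & c) = 0001000100010001
  (((c & a) | ~c) | (d & c)) = 1101110111111111
  ~a = 1111111100000000
  (~a | ~c) = 1111111111001100
  ~b = 1111000011110000
  ((~a | ~c) & ~b) = 1111000011000000
  ((((c & a) | ~c) | (d & c)) & ((~a | ~c) & ~b)) = 1101000011000000
  (((((c & a) | ~c) | (d & c)) & ((~a | ~c) & ~b)) & c) = 0001000000000000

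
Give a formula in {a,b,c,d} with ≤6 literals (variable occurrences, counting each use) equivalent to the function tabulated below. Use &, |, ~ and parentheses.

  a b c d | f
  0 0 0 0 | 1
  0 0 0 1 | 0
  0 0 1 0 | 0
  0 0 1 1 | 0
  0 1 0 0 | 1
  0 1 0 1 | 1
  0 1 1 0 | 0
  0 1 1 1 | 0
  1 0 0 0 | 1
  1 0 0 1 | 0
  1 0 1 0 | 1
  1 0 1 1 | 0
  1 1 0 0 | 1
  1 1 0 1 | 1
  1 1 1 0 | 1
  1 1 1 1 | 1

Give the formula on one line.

((~d | b) & (~c | a))

  ~d = 1010101010101010
  (~d | b) = 1010111110101111
  ~c = 1100110011001100
  (~c | a) = 1100110011111111
  ((~d | b) & (~c | a)) = 1000110010101111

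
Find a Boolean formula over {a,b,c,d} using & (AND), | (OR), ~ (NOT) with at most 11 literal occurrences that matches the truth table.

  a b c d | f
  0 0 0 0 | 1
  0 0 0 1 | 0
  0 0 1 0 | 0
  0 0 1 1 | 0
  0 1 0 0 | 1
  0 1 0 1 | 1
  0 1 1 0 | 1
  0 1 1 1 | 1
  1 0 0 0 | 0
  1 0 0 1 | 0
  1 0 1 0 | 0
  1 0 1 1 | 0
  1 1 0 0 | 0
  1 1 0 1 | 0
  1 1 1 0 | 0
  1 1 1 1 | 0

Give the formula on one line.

  ~a = 1111111100000000
  ~d = 1010101010101010
  (~a & ~d) = 1010101000000000
  (b | (~a & ~d)) = 1010111100001111
  ((b | (~a & ~d)) & ~a) = 1010111100000000
  ~c = 1100110011001100
  (~c | b) = 1100111111001111
  (d | (~c | b)) = 1101111111011111
  (~a & (d | (~c | b))) = 1101111100000000
  (((b | (~a & ~d)) & ~a) & (~a & (d | (~c | b)))) = 1000111100000000

(((b | (~a & ~d)) & ~a) & (~a & (d | (~c | b))))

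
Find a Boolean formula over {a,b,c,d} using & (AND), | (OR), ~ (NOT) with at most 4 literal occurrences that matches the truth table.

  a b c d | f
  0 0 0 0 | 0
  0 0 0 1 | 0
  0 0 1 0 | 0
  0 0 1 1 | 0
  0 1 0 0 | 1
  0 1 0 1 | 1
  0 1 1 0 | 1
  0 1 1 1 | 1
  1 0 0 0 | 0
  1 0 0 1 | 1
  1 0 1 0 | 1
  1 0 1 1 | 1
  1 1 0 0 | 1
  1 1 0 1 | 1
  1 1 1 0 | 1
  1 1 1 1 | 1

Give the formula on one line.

(((d | c) & a) | b)

  (d | c) = 0111011101110111
  ((d | c) & a) = 0000000001110111
  (((d | c) & a) | b) = 0000111101111111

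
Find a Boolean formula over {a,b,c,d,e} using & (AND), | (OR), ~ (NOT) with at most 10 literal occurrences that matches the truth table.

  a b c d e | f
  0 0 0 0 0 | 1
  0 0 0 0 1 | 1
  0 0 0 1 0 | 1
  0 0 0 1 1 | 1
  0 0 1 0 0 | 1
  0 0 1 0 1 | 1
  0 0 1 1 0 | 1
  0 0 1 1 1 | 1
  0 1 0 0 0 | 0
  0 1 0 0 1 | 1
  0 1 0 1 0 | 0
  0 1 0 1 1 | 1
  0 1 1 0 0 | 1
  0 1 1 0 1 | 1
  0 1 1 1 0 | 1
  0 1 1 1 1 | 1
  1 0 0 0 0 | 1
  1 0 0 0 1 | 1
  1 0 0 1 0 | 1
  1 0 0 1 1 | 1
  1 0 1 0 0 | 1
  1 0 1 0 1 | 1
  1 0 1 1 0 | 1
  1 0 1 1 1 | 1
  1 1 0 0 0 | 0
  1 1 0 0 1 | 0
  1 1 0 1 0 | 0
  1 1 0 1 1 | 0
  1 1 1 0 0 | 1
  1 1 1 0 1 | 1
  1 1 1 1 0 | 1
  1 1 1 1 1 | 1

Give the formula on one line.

((~b | (e & (~c & (~a | (c & e))))) | c)

  ~b = 11111111000000001111111100000000
  ~c = 11110000111100001111000011110000
  ~a = 11111111111111110000000000000000
  (c & e) = 00000101000001010000010100000101
  (~a | (c & e)) = 11111111111111110000010100000101
  (~c & (~a | (c & e))) = 11110000111100000000000000000000
  (e & (~c & (~a | (c & e)))) = 01010000010100000000000000000000
  (~b | (e & (~c & (~a | (c & e))))) = 11111111010100001111111100000000
  ((~b | (e & (~c & (~a | (c & e))))) | c) = 11111111010111111111111100001111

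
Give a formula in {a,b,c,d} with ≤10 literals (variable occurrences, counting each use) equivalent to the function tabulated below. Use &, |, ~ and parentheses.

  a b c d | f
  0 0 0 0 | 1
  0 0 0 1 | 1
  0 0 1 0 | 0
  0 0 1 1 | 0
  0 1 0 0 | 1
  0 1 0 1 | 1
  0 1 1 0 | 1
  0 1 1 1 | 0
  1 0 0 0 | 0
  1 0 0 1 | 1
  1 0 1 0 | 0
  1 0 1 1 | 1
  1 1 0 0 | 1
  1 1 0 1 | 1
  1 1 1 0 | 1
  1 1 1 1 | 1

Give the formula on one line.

  (d & a) = 0000000001010101
  ~c = 1100110011001100
  ~d = 1010101010101010
  (~c | ~d) = 1110111011101110
  ((~c | ~d) & b) = 0000111000001110
  ((d & a) | ((~c | ~d) & b)) = 0000111001011111
  ~a = 1111111100000000
  (~a & ~c) = 1100110000000000
  (((d & a) | ((~c | ~d) & b)) | (~a & ~c)) = 1100111001011111

(((d & a) | ((~c | ~d) & b)) | (~a & ~c))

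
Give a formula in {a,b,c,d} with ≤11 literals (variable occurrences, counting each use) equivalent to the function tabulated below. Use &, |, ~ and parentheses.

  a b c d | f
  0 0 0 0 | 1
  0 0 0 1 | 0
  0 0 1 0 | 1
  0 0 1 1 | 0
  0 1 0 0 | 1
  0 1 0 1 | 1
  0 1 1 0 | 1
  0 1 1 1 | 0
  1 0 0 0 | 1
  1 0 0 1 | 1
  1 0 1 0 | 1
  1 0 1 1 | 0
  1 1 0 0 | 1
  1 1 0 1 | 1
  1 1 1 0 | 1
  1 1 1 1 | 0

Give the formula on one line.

  ~c = 1100110011001100
  (~c & a) = 0000000011001100
  ~d = 1010101010101010
  ((~c & a) | ~d) = 1010101011101110
  (d & a) = 0000000001010101
  ~a = 1111111100000000
  ((d & a) | ~a) = 1111111101010101
  (b & ((d & a) | ~a)) = 0000111100000101
  ((b & ((d & a) | ~a)) & ~c) = 0000110000000100
  (((~c & a) | ~d) | ((b & ((d & a) | ~a)) & ~c)) = 1010111011101110

(((~c & a) | ~d) | ((b & ((d & a) | ~a)) & ~c))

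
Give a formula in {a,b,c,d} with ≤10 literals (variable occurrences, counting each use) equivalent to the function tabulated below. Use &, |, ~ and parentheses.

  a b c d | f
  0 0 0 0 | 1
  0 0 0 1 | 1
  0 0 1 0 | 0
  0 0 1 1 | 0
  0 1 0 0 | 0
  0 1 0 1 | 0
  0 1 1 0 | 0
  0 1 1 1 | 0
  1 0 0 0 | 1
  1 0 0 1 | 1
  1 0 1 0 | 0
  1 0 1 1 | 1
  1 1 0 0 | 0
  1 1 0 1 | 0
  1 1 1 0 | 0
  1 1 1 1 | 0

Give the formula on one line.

  ~c = 1100110011001100
  (b & c) = 0000001100000011
  (~c | (b & c)) = 1100111111001111
  ~a = 1111111100000000
  ((~c | (b & c)) | ~a) = 1111111111001111
  (d | ((~c | (b & c)) | ~a)) = 1111111111011111
  ~b = 1111000011110000
  (~c | a) = 1100110011111111
  (~b & (~c | a)) = 1100000011110000
  ((d | ((~c | (b & c)) | ~a)) & (~b & (~c | a))) = 1100000011010000

((d | ((~c | (b & c)) | ~a)) & (~b & (~c | a)))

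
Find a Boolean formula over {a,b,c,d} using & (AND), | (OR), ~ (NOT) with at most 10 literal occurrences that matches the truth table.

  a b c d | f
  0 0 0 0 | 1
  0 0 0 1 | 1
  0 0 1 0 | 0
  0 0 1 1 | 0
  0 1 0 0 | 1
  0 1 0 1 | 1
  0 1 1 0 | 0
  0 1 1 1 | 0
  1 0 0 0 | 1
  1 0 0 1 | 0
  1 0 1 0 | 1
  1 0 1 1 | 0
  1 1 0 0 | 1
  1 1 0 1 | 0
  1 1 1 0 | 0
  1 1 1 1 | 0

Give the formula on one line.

(((~c & b) & ~d) | ((~c | a) & (~a | (a & (~b & ~d)))))

  ~c = 1100110011001100
  (~c & b) = 0000110000001100
  ~d = 1010101010101010
  ((~c & b) & ~d) = 0000100000001000
  (~c | a) = 1100110011111111
  ~a = 1111111100000000
  ~b = 1111000011110000
  (~b & ~d) = 1010000010100000
  (a & (~b & ~d)) = 0000000010100000
  (~a | (a & (~b & ~d))) = 1111111110100000
  ((~c | a) & (~a | (a & (~b & ~d)))) = 1100110010100000
  (((~c & b) & ~d) | ((~c | a) & (~a | (a & (~b & ~d))))) = 1100110010101000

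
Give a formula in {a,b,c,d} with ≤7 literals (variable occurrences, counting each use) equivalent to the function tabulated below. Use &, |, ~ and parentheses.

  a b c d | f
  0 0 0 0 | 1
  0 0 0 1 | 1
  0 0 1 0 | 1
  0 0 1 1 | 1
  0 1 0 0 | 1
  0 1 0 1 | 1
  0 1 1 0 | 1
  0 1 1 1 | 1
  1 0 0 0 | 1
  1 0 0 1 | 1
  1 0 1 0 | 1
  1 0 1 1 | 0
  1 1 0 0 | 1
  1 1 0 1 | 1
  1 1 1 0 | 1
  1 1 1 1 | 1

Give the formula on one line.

  ~a = 1111111100000000
  (d & b) = 0000010100000101
  (~a | (d & b)) = 1111111100000101
  ~c = 1100110011001100
  ~d = 1010101010101010
  (~c | ~d) = 1110111011101110
  ((~a | (d & b)) | (~c | ~d)) = 1111111111101111

((~a | (d & b)) | (~c | ~d))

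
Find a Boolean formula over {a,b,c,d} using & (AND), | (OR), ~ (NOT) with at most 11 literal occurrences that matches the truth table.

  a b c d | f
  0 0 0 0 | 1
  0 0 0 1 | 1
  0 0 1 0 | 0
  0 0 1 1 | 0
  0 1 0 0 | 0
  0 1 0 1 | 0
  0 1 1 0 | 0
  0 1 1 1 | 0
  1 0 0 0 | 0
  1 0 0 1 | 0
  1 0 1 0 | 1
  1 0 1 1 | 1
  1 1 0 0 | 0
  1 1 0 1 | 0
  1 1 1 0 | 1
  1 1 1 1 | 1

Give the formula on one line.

  ~c = 1100110011001100
  ~a = 1111111100000000
  (~c & ~a) = 1100110000000000
  (~c | a) = 1100110011111111
  ~b = 1111000011110000
  (c | ~b) = 1111001111110011
  ((~c | a) & (c | ~b)) = 1100000011110011
  ((~c & ~a) & ((~c | a) & (c | ~b))) = 1100000000000000
  (a | ~c) = 1100110011111111
  ((a | ~c) & c) = 0000000000110011
  (((~c & ~a) & ((~c | a) & (c | ~b))) | ((a | ~c) & c)) = 1100000000110011

(((~c & ~a) & ((~c | a) & (c | ~b))) | ((a | ~c) & c))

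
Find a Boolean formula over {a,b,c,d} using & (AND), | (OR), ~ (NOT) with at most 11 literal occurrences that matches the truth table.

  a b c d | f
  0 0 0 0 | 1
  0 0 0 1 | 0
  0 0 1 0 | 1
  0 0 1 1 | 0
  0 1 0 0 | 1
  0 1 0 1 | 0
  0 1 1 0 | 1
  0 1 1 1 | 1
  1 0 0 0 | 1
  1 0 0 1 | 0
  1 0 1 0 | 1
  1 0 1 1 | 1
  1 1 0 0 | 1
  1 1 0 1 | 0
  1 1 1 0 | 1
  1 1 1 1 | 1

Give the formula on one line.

  ~d = 1010101010101010
  (~d | c) = 1011101110111011
  ((~d | c) & b) = 0000101100001011
  (a | ~d) = 1010101011111111
  (c & (a | ~d)) = 0010001000110011
  (a & (c & (a | ~d))) = 0000000000110011
  ((a & (c & (a | ~d))) | ~d) = 1010101010111011
  (((~d | c) & b) | ((a & (c & (a | ~d))) | ~d)) = 1010101110111011

(((~d | c) & b) | ((a & (c & (a | ~d))) | ~d))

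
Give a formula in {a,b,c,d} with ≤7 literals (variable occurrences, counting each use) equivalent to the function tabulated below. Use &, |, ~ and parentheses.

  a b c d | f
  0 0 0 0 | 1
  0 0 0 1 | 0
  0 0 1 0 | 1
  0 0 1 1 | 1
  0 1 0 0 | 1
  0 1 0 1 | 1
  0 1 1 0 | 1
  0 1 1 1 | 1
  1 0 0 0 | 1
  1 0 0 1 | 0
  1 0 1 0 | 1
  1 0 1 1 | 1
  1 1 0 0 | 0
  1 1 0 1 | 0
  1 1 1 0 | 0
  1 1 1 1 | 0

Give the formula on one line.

  ~b = 1111000011110000
  ~a = 1111111100000000
  (~b | ~a) = 1111111111110000
  (b & d) = 0000010100000101
  ~d = 1010101010101010
  (~d | c) = 1011101110111011
  ((b & d) | (~d | c)) = 1011111110111111
  ((~b | ~a) & ((b & d) | (~d | c))) = 1011111110110000

((~b | ~a) & ((b & d) | (~d | c)))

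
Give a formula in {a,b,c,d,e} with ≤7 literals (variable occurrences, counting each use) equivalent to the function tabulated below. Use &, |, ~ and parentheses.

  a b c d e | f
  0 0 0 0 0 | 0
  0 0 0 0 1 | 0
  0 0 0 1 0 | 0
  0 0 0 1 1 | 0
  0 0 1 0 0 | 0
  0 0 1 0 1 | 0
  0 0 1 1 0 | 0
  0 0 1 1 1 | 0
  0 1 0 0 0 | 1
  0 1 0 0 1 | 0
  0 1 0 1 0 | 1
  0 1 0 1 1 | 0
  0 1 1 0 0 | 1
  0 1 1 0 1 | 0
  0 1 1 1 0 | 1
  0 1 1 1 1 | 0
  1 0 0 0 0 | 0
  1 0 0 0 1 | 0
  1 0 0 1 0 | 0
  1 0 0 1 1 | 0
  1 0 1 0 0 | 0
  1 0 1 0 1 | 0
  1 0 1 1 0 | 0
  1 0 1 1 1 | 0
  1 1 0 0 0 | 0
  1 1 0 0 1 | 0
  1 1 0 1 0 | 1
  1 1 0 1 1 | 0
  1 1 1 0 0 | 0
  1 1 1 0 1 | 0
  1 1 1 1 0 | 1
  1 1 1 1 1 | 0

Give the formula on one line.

(((~a | (e | d)) & b) & ~e)

  ~a = 11111111111111110000000000000000
  (e | d) = 01110111011101110111011101110111
  (~a | (e | d)) = 11111111111111110111011101110111
  ((~a | (e | d)) & b) = 00000000111111110000000001110111
  ~e = 10101010101010101010101010101010
  (((~a | (e | d)) & b) & ~e) = 00000000101010100000000000100010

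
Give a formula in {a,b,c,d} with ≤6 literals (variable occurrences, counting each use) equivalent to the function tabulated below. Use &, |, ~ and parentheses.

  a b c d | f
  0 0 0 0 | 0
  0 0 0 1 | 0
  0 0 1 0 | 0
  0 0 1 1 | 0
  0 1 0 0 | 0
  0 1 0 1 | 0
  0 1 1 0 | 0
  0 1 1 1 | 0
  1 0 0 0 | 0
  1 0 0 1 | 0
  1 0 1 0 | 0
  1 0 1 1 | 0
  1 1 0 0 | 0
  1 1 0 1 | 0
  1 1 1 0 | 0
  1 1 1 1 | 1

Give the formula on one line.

(((a & c) & d) & b)

  (a & c) = 0000000000110011
  ((a & c) & d) = 0000000000010001
  (((a & c) & d) & b) = 0000000000000001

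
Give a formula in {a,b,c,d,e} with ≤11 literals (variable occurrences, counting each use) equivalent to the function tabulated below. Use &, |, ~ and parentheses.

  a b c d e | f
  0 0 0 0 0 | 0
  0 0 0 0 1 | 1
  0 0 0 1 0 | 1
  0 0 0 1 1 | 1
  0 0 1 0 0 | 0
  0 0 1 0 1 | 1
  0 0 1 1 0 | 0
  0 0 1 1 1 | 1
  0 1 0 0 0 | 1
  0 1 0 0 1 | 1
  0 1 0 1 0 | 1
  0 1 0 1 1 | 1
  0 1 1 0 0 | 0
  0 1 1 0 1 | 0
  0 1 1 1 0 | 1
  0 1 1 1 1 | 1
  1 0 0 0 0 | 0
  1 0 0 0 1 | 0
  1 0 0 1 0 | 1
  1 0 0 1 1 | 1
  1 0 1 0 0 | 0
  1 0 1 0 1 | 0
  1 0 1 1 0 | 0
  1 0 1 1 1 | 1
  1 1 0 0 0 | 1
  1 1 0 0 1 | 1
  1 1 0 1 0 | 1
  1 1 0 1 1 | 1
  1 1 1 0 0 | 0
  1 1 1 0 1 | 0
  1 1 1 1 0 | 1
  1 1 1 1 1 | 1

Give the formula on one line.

((((~a & ~b) & e) | (d & (b | (~c | e)))) | (~c & b))

  ~a = 11111111111111110000000000000000
  ~b = 11111111000000001111111100000000
  (~a & ~b) = 11111111000000000000000000000000
  ((~a & ~b) & e) = 01010101000000000000000000000000
  ~c = 11110000111100001111000011110000
  (~c | e) = 11110101111101011111010111110101
  (b | (~c | e)) = 11110101111111111111010111111111
  (d & (b | (~c | e))) = 00110001001100110011000100110011
  (((~a & ~b) & e) | (d & (b | (~c | e)))) = 01110101001100110011000100110011
  (~c & b) = 00000000111100000000000011110000
  ((((~a & ~b) & e) | (d & (b | (~c | e)))) | (~c & b)) = 01110101111100110011000111110011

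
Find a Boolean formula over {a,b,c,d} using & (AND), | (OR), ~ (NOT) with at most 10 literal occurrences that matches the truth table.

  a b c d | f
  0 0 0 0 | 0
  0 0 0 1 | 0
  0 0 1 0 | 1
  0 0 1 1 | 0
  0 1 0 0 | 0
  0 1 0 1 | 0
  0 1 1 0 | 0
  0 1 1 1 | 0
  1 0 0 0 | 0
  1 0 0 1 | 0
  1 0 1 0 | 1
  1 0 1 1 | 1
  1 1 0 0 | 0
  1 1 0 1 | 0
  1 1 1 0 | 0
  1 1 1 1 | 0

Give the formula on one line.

  ~b = 1111000011110000
  ~c = 1100110011001100
  (~c | d) = 1101110111011101
  (~b | (~c | d)) = 1111110111111101
  ~d = 1010101010101010
  (a | ~d) = 1010101011111111
  ((~b | (~c | d)) & (a | ~d)) = 1010100011111101
  (c & ~b) = 0011000000110000
  (((~b | (~c | d)) & (a | ~d)) & (c & ~b)) = 0010000000110000

(((~b | (~c | d)) & (a | ~d)) & (c & ~b))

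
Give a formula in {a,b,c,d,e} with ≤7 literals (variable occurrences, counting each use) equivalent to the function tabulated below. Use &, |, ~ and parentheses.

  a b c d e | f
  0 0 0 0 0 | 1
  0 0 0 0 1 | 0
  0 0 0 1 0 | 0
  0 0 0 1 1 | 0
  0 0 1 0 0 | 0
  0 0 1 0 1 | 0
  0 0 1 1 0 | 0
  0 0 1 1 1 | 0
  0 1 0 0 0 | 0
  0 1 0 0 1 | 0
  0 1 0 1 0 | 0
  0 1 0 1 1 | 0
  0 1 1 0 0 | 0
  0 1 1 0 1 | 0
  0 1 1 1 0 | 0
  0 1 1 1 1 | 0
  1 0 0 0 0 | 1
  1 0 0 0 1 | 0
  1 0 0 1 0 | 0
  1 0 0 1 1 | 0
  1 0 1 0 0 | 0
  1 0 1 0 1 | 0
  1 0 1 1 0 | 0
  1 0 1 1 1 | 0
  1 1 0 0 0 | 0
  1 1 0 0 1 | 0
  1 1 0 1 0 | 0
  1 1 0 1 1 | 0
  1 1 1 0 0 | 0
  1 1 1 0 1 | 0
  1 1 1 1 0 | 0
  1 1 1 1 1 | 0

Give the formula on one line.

  ~c = 11110000111100001111000011110000
  ~d = 11001100110011001100110011001100
  (b | ~d) = 11001100111111111100110011111111
  ~e = 10101010101010101010101010101010
  ~b = 11111111000000001111111100000000
  (~c | a) = 11110000111100001111111111111111
  (~b & (~c | a)) = 11110000000000001111111100000000
  (~e & (~b & (~c | a))) = 10100000000000001010101000000000
  ((b | ~d) & (~e & (~b & (~c | a)))) = 10000000000000001000100000000000
  (~c & ((b | ~d) & (~e & (~b & (~c | a))))) = 10000000000000001000000000000000

(~c & ((b | ~d) & (~e & (~b & (~c | a)))))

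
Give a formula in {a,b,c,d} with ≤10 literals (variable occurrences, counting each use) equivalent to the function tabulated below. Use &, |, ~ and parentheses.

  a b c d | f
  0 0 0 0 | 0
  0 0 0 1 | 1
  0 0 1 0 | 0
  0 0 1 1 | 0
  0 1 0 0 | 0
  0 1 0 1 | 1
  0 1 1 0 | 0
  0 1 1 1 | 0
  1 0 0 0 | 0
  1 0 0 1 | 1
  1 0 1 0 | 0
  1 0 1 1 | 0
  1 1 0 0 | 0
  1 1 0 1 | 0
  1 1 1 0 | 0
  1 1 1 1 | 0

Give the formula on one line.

  ~b = 1111000011110000
  ~a = 1111111100000000
  (~b | ~a) = 1111111111110000
  ((~b | ~a) & d) = 0101010101010000
  (c | d) = 0111011101110111
  ~d = 1010101010101010
  (b & ~d) = 0000101000001010
  ((c | d) | (b & ~d)) = 0111111101111111
  ~c = 1100110011001100
  (~c | ~d) = 1110111011101110
  (((c | d) | (b & ~d)) & (~c | ~d)) = 0110111001101110
  (((~b | ~a) & d) & (((c | d) | (b & ~d)) & (~c | ~d))) = 0100010001000000

(((~b | ~a) & d) & (((c | d) | (b & ~d)) & (~c | ~d)))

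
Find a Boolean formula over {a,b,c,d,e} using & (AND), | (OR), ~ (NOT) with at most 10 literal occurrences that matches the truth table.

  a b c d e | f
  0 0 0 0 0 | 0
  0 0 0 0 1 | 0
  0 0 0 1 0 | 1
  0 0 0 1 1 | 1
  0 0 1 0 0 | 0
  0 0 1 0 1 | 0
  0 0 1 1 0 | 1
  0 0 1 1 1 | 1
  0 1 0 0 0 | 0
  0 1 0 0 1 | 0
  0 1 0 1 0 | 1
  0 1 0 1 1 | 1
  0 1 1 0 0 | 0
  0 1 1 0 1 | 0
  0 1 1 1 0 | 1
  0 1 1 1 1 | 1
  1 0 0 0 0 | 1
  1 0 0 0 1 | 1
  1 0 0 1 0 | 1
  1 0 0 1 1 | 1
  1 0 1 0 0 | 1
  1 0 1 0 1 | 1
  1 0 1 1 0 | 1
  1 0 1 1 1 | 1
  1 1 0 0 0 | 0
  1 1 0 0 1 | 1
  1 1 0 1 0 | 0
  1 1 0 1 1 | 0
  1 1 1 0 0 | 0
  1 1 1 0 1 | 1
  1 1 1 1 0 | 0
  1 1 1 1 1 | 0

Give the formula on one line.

((((e & ~d) & a) | (~a & d)) | (a & ~b))

  ~d = 11001100110011001100110011001100
  (e & ~d) = 01000100010001000100010001000100
  ((e & ~d) & a) = 00000000000000000100010001000100
  ~a = 11111111111111110000000000000000
  (~a & d) = 00110011001100110000000000000000
  (((e & ~d) & a) | (~a & d)) = 00110011001100110100010001000100
  ~b = 11111111000000001111111100000000
  (a & ~b) = 00000000000000001111111100000000
  ((((e & ~d) & a) | (~a & d)) | (a & ~b)) = 00110011001100111111111101000100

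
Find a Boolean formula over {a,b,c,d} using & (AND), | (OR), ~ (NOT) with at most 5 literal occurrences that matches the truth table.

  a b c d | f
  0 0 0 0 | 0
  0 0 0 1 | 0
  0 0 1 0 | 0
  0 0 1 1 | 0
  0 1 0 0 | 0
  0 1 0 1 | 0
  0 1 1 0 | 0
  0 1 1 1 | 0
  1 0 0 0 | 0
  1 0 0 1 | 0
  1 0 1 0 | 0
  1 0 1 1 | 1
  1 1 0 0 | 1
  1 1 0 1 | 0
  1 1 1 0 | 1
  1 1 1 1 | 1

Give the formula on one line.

  (d | b) = 0101111101011111
  ~d = 1010101010101010
  (~d | c) = 1011101110111011
  ((d | b) & (~d | c)) = 0001101100011011
  (a & ((d | b) & (~d | c))) = 0000000000011011

(a & ((d | b) & (~d | c)))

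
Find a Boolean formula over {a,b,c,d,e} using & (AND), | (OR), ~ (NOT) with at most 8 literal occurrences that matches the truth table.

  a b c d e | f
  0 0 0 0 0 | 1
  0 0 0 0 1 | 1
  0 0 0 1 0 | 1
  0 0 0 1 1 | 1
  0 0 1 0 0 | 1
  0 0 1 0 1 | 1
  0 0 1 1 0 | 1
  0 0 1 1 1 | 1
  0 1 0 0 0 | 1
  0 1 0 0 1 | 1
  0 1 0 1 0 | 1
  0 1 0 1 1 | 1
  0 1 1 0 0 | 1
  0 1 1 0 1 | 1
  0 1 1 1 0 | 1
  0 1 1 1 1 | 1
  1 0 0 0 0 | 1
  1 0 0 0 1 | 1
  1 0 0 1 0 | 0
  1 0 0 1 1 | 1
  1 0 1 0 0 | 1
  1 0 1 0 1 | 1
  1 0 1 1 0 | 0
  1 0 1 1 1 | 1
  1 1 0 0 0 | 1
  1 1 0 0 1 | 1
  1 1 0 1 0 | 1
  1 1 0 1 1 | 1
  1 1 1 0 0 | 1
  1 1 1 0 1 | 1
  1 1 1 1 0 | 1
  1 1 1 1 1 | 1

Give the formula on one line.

  ~a = 11111111111111110000000000000000
  (~a | b) = 11111111111111110000000011111111
  (e | (~a | b)) = 11111111111111110101010111111111
  ~d = 11001100110011001100110011001100
  ~e = 10101010101010101010101010101010
  (~d & ~e) = 10001000100010001000100010001000
  ((e | (~a | b)) | (~d & ~e)) = 11111111111111111101110111111111

((e | (~a | b)) | (~d & ~e))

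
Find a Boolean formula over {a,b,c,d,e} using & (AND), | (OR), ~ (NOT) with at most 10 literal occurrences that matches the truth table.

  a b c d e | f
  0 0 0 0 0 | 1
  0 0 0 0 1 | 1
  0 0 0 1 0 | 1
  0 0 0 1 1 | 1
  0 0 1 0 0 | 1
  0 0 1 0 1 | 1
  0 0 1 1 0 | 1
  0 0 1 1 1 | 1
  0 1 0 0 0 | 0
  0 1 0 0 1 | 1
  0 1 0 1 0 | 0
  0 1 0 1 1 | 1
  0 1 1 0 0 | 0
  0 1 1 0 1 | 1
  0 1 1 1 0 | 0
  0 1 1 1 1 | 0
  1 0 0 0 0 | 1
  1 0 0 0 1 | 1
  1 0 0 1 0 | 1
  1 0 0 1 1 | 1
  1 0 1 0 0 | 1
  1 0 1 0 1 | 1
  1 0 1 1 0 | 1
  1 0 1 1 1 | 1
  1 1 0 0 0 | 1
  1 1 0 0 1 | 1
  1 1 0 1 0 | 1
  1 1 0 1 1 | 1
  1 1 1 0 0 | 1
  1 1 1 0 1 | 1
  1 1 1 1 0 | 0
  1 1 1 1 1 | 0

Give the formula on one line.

(((e | (((d & e) & b) | a)) & (~c | (~d & c))) | ~b)

  (d & e) = 00010001000100010001000100010001
  ((d & e) & b) = 00000000000100010000000000010001
  (((d & e) & b) | a) = 00000000000100011111111111111111
  (e | (((d & e) & b) | a)) = 01010101010101011111111111111111
  ~c = 11110000111100001111000011110000
  ~d = 11001100110011001100110011001100
  (~d & c) = 00001100000011000000110000001100
  (~c | (~d & c)) = 11111100111111001111110011111100
  ((e | (((d & e) & b) | a)) & (~c | (~d & c))) = 01010100010101001111110011111100
  ~b = 11111111000000001111111100000000
  (((e | (((d & e) & b) | a)) & (~c | (~d & c))) | ~b) = 11111111010101001111111111111100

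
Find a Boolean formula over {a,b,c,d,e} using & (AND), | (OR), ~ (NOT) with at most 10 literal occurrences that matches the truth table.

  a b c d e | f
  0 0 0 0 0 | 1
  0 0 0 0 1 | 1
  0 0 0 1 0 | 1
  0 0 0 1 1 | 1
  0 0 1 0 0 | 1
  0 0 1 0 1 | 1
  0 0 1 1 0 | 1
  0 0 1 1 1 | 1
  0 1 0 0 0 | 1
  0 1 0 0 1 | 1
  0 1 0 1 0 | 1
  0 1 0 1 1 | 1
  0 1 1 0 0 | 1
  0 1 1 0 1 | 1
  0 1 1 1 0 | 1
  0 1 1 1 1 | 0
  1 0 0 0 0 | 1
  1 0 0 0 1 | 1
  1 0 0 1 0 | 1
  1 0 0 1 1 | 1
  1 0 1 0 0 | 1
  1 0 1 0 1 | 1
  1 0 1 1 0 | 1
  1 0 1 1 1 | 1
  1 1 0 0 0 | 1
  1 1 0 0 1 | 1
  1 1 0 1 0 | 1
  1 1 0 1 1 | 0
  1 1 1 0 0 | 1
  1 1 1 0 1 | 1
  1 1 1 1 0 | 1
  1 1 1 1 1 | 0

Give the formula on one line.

  ~b = 11111111000000001111111100000000
  ~e = 10101010101010101010101010101010
  (~b | ~e) = 11111111101010101111111110101010
  ~a = 11111111111111110000000000000000
  ~c = 11110000111100001111000011110000
  (~a & ~c) = 11110000111100000000000000000000
  (~c & ~e) = 10100000101000001010000010100000
  ((~a & ~c) | (~c & ~e)) = 11110000111100001010000010100000
  ~d = 11001100110011001100110011001100
  (~d & b) = 00000000110011000000000011001100
  (((~a & ~c) | (~c & ~e)) | (~d & b)) = 11110000111111001010000011101100
  ((~b | ~e) | (((~a & ~c) | (~c & ~e)) | (~d & b))) = 11111111111111101111111111101110

((~b | ~e) | (((~a & ~c) | (~c & ~e)) | (~d & b)))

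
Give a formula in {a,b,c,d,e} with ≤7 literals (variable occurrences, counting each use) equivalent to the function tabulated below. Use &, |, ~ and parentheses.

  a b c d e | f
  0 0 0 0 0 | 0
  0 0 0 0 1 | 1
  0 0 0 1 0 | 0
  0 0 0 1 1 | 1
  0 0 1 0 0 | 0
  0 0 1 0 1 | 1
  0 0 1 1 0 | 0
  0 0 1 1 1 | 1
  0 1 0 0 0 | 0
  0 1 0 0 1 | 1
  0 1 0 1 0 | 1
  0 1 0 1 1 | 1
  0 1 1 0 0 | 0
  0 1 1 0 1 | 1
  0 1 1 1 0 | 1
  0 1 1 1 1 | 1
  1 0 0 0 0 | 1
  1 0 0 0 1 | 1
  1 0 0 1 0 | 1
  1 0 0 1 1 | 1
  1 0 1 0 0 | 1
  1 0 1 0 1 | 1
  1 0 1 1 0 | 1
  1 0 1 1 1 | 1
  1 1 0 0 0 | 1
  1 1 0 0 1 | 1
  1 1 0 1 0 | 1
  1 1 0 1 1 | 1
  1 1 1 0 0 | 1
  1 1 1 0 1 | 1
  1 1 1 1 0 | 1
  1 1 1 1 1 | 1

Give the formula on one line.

((e | a) | (b & d))

  (e | a) = 01010101010101011111111111111111
  (b & d) = 00000000001100110000000000110011
  ((e | a) | (b & d)) = 01010101011101111111111111111111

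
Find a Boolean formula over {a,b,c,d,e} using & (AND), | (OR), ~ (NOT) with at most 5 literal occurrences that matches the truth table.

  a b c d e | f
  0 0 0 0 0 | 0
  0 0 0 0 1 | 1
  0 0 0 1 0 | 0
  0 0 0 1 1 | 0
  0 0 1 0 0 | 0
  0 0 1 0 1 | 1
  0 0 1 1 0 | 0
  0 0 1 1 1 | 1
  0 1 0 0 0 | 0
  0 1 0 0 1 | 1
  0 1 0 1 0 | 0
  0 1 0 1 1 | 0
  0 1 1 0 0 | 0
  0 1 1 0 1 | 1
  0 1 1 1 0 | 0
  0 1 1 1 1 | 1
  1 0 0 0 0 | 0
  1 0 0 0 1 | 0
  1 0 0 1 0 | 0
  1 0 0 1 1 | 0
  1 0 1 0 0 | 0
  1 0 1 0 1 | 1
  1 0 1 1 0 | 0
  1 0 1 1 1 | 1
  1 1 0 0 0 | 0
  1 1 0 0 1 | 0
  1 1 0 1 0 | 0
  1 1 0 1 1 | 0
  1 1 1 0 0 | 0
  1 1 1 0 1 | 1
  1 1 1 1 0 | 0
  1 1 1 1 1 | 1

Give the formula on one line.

(((c | ~a) & (~d | c)) & e)

  ~a = 11111111111111110000000000000000
  (c | ~a) = 11111111111111110000111100001111
  ~d = 11001100110011001100110011001100
  (~d | c) = 11001111110011111100111111001111
  ((c | ~a) & (~d | c)) = 11001111110011110000111100001111
  (((c | ~a) & (~d | c)) & e) = 01000101010001010000010100000101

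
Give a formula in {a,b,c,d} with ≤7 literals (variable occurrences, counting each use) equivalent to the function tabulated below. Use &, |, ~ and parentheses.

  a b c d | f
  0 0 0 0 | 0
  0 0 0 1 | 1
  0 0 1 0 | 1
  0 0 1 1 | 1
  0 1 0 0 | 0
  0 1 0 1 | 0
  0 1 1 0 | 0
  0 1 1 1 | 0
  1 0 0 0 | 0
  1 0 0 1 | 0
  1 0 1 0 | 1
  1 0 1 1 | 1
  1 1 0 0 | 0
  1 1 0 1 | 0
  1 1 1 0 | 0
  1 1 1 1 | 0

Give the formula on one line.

(((~d | ~b) | a) & ((~b & c) | (~a & d)))

  ~d = 1010101010101010
  ~b = 1111000011110000
  (~d | ~b) = 1111101011111010
  ((~d | ~b) | a) = 1111101011111111
  (~b & c) = 0011000000110000
  ~a = 1111111100000000
  (~a & d) = 0101010100000000
  ((~b & c) | (~a & d)) = 0111010100110000
  (((~d | ~b) | a) & ((~b & c) | (~a & d))) = 0111000000110000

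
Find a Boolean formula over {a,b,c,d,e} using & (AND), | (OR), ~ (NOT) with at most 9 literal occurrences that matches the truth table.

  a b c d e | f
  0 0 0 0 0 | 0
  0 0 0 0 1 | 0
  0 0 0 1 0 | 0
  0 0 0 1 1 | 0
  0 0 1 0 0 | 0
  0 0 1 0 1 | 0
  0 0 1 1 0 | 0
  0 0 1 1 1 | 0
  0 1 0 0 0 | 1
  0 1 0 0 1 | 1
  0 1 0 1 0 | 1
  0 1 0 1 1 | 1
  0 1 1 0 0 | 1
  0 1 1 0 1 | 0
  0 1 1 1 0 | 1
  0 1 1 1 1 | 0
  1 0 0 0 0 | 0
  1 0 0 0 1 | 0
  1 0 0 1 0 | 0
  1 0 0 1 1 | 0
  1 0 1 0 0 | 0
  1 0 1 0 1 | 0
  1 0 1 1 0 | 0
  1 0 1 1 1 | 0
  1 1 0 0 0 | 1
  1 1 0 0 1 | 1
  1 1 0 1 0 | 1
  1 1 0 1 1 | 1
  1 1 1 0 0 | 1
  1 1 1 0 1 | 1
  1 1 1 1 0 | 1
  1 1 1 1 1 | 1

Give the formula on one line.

  ~e = 10101010101010101010101010101010
  (a | ~e) = 10101010101010101111111111111111
  ~c = 11110000111100001111000011110000
  ~b = 11111111000000001111111100000000
  (~c | ~b) = 11111111111100001111111111110000
  ((~c | ~b) & e) = 01010101010100000101010101010000
  ((a | ~e) | ((~c | ~b) & e)) = 11111111111110101111111111111111
  (((a | ~e) | ((~c | ~b) & e)) & b) = 00000000111110100000000011111111

(((a | ~e) | ((~c | ~b) & e)) & b)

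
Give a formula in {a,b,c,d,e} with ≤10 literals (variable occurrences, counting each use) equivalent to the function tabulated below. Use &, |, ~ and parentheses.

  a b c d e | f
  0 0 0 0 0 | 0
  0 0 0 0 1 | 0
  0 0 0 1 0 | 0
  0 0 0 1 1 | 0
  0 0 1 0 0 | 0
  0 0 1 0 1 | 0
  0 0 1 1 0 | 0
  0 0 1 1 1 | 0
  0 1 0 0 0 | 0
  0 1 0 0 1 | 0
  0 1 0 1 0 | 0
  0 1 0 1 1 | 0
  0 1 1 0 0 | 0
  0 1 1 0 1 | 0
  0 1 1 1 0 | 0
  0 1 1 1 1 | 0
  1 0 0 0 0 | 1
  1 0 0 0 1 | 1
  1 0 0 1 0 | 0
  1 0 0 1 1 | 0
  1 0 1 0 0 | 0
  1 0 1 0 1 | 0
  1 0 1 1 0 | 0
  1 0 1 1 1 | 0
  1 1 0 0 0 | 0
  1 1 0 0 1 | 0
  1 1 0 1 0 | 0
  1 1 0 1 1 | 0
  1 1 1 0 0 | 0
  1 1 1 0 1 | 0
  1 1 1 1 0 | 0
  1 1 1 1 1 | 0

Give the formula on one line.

(((~d & ((d | e) | (~c & ~b))) & (a & ~c)) & (~a | ~b))

  ~d = 11001100110011001100110011001100
  (d | e) = 01110111011101110111011101110111
  ~c = 11110000111100001111000011110000
  ~b = 11111111000000001111111100000000
  (~c & ~b) = 11110000000000001111000000000000
  ((d | e) | (~c & ~b)) = 11110111011101111111011101110111
  (~d & ((d | e) | (~c & ~b))) = 11000100010001001100010001000100
  (a & ~c) = 00000000000000001111000011110000
  ((~d & ((d | e) | (~c & ~b))) & (a & ~c)) = 00000000000000001100000001000000
  ~a = 11111111111111110000000000000000
  (~a | ~b) = 11111111111111111111111100000000
  (((~d & ((d | e) | (~c & ~b))) & (a & ~c)) & (~a | ~b)) = 00000000000000001100000000000000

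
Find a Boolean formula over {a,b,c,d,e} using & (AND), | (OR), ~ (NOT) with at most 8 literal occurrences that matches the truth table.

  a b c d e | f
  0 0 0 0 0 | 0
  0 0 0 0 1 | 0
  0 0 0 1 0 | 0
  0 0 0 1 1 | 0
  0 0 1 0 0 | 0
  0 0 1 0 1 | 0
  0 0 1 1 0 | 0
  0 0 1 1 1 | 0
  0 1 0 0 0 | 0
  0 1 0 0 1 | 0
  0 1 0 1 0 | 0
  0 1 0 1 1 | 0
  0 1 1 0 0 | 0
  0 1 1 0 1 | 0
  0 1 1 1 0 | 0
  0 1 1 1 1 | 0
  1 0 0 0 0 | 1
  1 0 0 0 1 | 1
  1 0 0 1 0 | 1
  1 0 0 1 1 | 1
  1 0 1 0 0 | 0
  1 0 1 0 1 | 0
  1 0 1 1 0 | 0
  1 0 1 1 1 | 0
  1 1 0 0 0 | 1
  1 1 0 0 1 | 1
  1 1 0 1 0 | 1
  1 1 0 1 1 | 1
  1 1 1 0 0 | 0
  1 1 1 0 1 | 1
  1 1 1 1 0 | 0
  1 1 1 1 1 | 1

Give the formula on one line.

((~c & a) | (a & (e & b)))

  ~c = 11110000111100001111000011110000
  (~c & a) = 00000000000000001111000011110000
  (e & b) = 00000000010101010000000001010101
  (a & (e & b)) = 00000000000000000000000001010101
  ((~c & a) | (a & (e & b))) = 00000000000000001111000011110101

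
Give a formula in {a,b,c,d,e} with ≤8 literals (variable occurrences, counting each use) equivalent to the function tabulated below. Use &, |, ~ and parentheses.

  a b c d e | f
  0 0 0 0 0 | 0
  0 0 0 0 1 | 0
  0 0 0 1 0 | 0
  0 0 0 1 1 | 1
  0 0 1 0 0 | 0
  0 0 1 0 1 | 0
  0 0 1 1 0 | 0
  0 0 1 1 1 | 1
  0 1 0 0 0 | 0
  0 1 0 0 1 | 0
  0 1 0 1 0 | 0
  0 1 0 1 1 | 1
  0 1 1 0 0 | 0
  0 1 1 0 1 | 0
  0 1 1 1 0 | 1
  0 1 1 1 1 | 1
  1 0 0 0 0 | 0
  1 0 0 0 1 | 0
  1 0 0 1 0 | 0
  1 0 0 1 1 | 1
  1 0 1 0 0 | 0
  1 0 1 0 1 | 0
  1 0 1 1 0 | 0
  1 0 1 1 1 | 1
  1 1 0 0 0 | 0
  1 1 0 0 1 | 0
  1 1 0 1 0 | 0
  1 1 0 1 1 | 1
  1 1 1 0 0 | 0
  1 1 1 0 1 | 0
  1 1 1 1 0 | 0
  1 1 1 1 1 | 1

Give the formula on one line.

((((c & ~a) & (b & (d | a))) | e) & d)

  ~a = 11111111111111110000000000000000
  (c & ~a) = 00001111000011110000000000000000
  (d | a) = 00110011001100111111111111111111
  (b & (d | a)) = 00000000001100110000000011111111
  ((c & ~a) & (b & (d | a))) = 00000000000000110000000000000000
  (((c & ~a) & (b & (d | a))) | e) = 01010101010101110101010101010101
  ((((c & ~a) & (b & (d | a))) | e) & d) = 00010001000100110001000100010001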